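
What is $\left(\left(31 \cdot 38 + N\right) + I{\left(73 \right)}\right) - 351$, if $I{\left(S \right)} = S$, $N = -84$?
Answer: $816$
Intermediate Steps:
$\left(\left(31 \cdot 38 + N\right) + I{\left(73 \right)}\right) - 351 = \left(\left(31 \cdot 38 - 84\right) + 73\right) - 351 = \left(\left(1178 - 84\right) + 73\right) - 351 = \left(1094 + 73\right) - 351 = 1167 - 351 = 816$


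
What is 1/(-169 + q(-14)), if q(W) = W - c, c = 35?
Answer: -1/218 ≈ -0.0045872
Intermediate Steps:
q(W) = -35 + W (q(W) = W - 1*35 = W - 35 = -35 + W)
1/(-169 + q(-14)) = 1/(-169 + (-35 - 14)) = 1/(-169 - 49) = 1/(-218) = -1/218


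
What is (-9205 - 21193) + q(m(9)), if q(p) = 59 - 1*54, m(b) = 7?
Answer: -30393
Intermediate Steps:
q(p) = 5 (q(p) = 59 - 54 = 5)
(-9205 - 21193) + q(m(9)) = (-9205 - 21193) + 5 = -30398 + 5 = -30393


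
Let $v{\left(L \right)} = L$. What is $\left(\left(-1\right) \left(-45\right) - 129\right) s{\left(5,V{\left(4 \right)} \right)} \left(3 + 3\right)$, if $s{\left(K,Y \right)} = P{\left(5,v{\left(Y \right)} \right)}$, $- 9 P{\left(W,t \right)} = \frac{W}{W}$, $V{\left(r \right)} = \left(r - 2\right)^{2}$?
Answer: $56$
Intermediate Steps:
$V{\left(r \right)} = \left(-2 + r\right)^{2}$
$P{\left(W,t \right)} = - \frac{1}{9}$ ($P{\left(W,t \right)} = - \frac{W \frac{1}{W}}{9} = \left(- \frac{1}{9}\right) 1 = - \frac{1}{9}$)
$s{\left(K,Y \right)} = - \frac{1}{9}$
$\left(\left(-1\right) \left(-45\right) - 129\right) s{\left(5,V{\left(4 \right)} \right)} \left(3 + 3\right) = \left(\left(-1\right) \left(-45\right) - 129\right) \left(- \frac{3 + 3}{9}\right) = \left(45 - 129\right) \left(\left(- \frac{1}{9}\right) 6\right) = \left(-84\right) \left(- \frac{2}{3}\right) = 56$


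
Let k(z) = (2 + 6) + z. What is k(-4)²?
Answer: 16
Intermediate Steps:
k(z) = 8 + z
k(-4)² = (8 - 4)² = 4² = 16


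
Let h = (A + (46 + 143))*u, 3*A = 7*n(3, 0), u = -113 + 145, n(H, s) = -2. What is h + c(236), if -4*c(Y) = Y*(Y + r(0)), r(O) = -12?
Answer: -21952/3 ≈ -7317.3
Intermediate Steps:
u = 32
A = -14/3 (A = (7*(-2))/3 = (⅓)*(-14) = -14/3 ≈ -4.6667)
c(Y) = -Y*(-12 + Y)/4 (c(Y) = -Y*(Y - 12)/4 = -Y*(-12 + Y)/4)
h = 17696/3 (h = (-14/3 + (46 + 143))*32 = (-14/3 + 189)*32 = (553/3)*32 = 17696/3 ≈ 5898.7)
h + c(236) = 17696/3 + (¼)*236*(12 - 1*236) = 17696/3 + (¼)*236*(12 - 236) = 17696/3 + (¼)*236*(-224) = 17696/3 - 13216 = -21952/3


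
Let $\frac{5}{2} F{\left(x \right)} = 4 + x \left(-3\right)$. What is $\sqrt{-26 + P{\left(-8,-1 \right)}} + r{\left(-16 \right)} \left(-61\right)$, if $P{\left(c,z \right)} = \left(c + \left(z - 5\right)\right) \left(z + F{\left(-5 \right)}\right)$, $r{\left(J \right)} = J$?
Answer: $976 + \frac{4 i \sqrt{185}}{5} \approx 976.0 + 10.881 i$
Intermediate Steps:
$F{\left(x \right)} = \frac{8}{5} - \frac{6 x}{5}$ ($F{\left(x \right)} = \frac{2 \left(4 + x \left(-3\right)\right)}{5} = \frac{2 \left(4 - 3 x\right)}{5} = \frac{8}{5} - \frac{6 x}{5}$)
$P{\left(c,z \right)} = \left(\frac{38}{5} + z\right) \left(-5 + c + z\right)$ ($P{\left(c,z \right)} = \left(c + \left(z - 5\right)\right) \left(z + \left(\frac{8}{5} - -6\right)\right) = \left(c + \left(z - 5\right)\right) \left(z + \left(\frac{8}{5} + 6\right)\right) = \left(c + \left(-5 + z\right)\right) \left(z + \frac{38}{5}\right) = \left(-5 + c + z\right) \left(\frac{38}{5} + z\right) = \left(\frac{38}{5} + z\right) \left(-5 + c + z\right)$)
$\sqrt{-26 + P{\left(-8,-1 \right)}} + r{\left(-16 \right)} \left(-61\right) = \sqrt{-26 + \left(-38 + \left(-1\right)^{2} + \frac{13}{5} \left(-1\right) + \frac{38}{5} \left(-8\right) - -8\right)} - -976 = \sqrt{-26 - \frac{462}{5}} + 976 = \sqrt{- \frac{592}{5}} + 976 = \frac{4 i \sqrt{185}}{5} + 976 = 976 + \frac{4 i \sqrt{185}}{5}$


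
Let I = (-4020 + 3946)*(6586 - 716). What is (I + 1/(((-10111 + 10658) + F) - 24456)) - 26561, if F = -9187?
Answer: -15255303337/33096 ≈ -4.6094e+5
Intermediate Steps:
I = -434380 (I = -74*5870 = -434380)
(I + 1/(((-10111 + 10658) + F) - 24456)) - 26561 = (-434380 + 1/(((-10111 + 10658) - 9187) - 24456)) - 26561 = (-434380 + 1/((547 - 9187) - 24456)) - 26561 = (-434380 + 1/(-8640 - 24456)) - 26561 = (-434380 + 1/(-33096)) - 26561 = (-434380 - 1/33096) - 26561 = -14376240481/33096 - 26561 = -15255303337/33096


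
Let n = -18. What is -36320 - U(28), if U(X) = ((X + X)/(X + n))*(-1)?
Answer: -181572/5 ≈ -36314.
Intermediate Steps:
U(X) = -2*X/(-18 + X) (U(X) = ((X + X)/(X - 18))*(-1) = ((2*X)/(-18 + X))*(-1) = (2*X/(-18 + X))*(-1) = -2*X/(-18 + X))
-36320 - U(28) = -36320 - (-2)*28/(-18 + 28) = -36320 - (-2)*28/10 = -36320 - 1*(-28/5) = -36320 + 28/5 = -181572/5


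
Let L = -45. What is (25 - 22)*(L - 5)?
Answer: -150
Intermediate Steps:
(25 - 22)*(L - 5) = (25 - 22)*(-45 - 5) = 3*(-50) = -150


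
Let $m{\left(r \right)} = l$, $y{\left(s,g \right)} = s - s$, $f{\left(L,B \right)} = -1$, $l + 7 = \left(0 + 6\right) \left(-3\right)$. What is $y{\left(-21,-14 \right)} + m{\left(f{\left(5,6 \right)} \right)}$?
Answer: $-25$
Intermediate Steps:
$l = -25$ ($l = -7 + \left(0 + 6\right) \left(-3\right) = -7 + 6 \left(-3\right) = -7 - 18 = -25$)
$y{\left(s,g \right)} = 0$
$m{\left(r \right)} = -25$
$y{\left(-21,-14 \right)} + m{\left(f{\left(5,6 \right)} \right)} = 0 - 25 = -25$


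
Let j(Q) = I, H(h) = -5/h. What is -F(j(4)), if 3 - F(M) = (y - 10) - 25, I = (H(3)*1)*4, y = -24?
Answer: -62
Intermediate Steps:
I = -20/3 (I = (-5/3*1)*4 = (-5*⅓*1)*4 = -5/3*1*4 = -5/3*4 = -20/3 ≈ -6.6667)
j(Q) = -20/3
F(M) = 62 (F(M) = 3 - ((-24 - 10) - 25) = 3 - (-34 - 25) = 3 - 1*(-59) = 3 + 59 = 62)
-F(j(4)) = -1*62 = -62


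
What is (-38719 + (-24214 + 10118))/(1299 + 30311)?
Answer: -10563/6322 ≈ -1.6708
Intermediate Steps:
(-38719 + (-24214 + 10118))/(1299 + 30311) = (-38719 - 14096)/31610 = -52815*1/31610 = -10563/6322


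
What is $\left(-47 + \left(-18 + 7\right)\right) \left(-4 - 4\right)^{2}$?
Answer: $-3712$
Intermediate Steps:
$\left(-47 + \left(-18 + 7\right)\right) \left(-4 - 4\right)^{2} = \left(-47 - 11\right) \left(-8\right)^{2} = \left(-58\right) 64 = -3712$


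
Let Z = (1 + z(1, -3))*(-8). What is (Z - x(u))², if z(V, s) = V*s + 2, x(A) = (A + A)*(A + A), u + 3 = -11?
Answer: 614656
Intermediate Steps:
u = -14 (u = -3 - 11 = -14)
x(A) = 4*A² (x(A) = (2*A)*(2*A) = 4*A²)
z(V, s) = 2 + V*s
Z = 0 (Z = (1 + (2 + 1*(-3)))*(-8) = (1 + (2 - 3))*(-8) = (1 - 1)*(-8) = 0*(-8) = 0)
(Z - x(u))² = (0 - 4*(-14)²)² = (0 - 4*196)² = (0 - 1*784)² = (0 - 784)² = (-784)² = 614656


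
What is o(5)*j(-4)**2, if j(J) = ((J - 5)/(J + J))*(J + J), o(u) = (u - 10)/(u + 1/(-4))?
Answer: -1620/19 ≈ -85.263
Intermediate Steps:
o(u) = (-10 + u)/(-1/4 + u) (o(u) = (-10 + u)/(u - 1/4) = (-10 + u)/(-1/4 + u))
j(J) = -5 + J (j(J) = ((-5 + J)/((2*J)))*(2*J) = ((-5 + J)*(1/(2*J)))*(2*J) = ((-5 + J)/(2*J))*(2*J) = -5 + J)
o(5)*j(-4)**2 = (4*(-10 + 5)/(-1 + 4*5))*(-5 - 4)**2 = (4*(-5)/(-1 + 20))*(-9)**2 = (4*(-5)/19)*81 = (4*(1/19)*(-5))*81 = -20/19*81 = -1620/19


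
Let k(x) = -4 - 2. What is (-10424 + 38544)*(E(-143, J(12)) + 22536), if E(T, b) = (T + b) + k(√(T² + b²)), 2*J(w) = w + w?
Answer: 629859880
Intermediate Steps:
J(w) = w (J(w) = (w + w)/2 = (2*w)/2 = w)
k(x) = -6
E(T, b) = -6 + T + b (E(T, b) = (T + b) - 6 = -6 + T + b)
(-10424 + 38544)*(E(-143, J(12)) + 22536) = (-10424 + 38544)*((-6 - 143 + 12) + 22536) = 28120*(-137 + 22536) = 28120*22399 = 629859880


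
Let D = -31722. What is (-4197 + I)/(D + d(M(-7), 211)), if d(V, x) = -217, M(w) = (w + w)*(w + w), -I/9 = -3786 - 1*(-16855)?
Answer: 121818/31939 ≈ 3.8141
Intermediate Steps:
I = -117621 (I = -9*(-3786 - 1*(-16855)) = -9*(-3786 + 16855) = -9*13069 = -117621)
M(w) = 4*w² (M(w) = (2*w)*(2*w) = 4*w²)
(-4197 + I)/(D + d(M(-7), 211)) = (-4197 - 117621)/(-31722 - 217) = -121818/(-31939) = -121818*(-1/31939) = 121818/31939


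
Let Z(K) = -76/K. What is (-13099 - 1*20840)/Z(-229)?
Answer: -7772031/76 ≈ -1.0226e+5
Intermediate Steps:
(-13099 - 1*20840)/Z(-229) = (-13099 - 1*20840)/((-76/(-229))) = (-13099 - 20840)/((-76*(-1/229))) = -33939/76/229 = -33939*229/76 = -7772031/76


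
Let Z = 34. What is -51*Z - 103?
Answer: -1837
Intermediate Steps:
-51*Z - 103 = -51*34 - 103 = -1734 - 103 = -1837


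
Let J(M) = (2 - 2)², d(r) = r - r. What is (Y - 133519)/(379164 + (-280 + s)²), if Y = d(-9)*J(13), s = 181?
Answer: -133519/388965 ≈ -0.34327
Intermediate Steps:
d(r) = 0
J(M) = 0 (J(M) = 0² = 0)
Y = 0 (Y = 0*0 = 0)
(Y - 133519)/(379164 + (-280 + s)²) = (0 - 133519)/(379164 + (-280 + 181)²) = -133519/(379164 + (-99)²) = -133519/(379164 + 9801) = -133519/388965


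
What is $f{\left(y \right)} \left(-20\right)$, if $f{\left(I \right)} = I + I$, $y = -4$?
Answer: $160$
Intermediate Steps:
$f{\left(I \right)} = 2 I$
$f{\left(y \right)} \left(-20\right) = 2 \left(-4\right) \left(-20\right) = \left(-8\right) \left(-20\right) = 160$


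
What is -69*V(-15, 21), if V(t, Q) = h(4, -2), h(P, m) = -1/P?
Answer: 69/4 ≈ 17.250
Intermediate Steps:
V(t, Q) = -¼ (V(t, Q) = -1/4 = -1*¼ = -¼)
-69*V(-15, 21) = -69*(-¼) = 69/4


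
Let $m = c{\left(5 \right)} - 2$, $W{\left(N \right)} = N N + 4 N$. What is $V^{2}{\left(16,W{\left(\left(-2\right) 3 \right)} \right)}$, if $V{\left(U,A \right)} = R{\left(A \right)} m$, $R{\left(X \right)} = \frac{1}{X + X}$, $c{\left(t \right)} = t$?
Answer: $\frac{1}{64} \approx 0.015625$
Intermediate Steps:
$R{\left(X \right)} = \frac{1}{2 X}$
$W{\left(N \right)} = N^{2} + 4 N$
$m = 3$ ($m = 5 - 2 = 3$)
$V{\left(U,A \right)} = \frac{3}{2 A}$ ($V{\left(U,A \right)} = \frac{1}{2 A} 3 = \frac{3}{2 A}$)
$V^{2}{\left(16,W{\left(\left(-2\right) 3 \right)} \right)} = \left(\frac{3}{2 \left(-2\right) 3 \left(4 - 6\right)}\right)^{2} = \left(\frac{3}{2 \left(- 6 \left(4 - 6\right)\right)}\right)^{2} = \left(\frac{3}{2 \left(\left(-6\right) \left(-2\right)\right)}\right)^{2} = \left(\frac{3}{2 \cdot 12}\right)^{2} = \left(\frac{3}{2} \cdot \frac{1}{12}\right)^{2} = \left(\frac{1}{8}\right)^{2} = \frac{1}{64}$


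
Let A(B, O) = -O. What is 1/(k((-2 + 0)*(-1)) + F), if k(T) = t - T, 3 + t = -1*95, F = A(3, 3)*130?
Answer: -1/490 ≈ -0.0020408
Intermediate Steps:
F = -390 (F = -1*3*130 = -3*130 = -390)
t = -98 (t = -3 - 1*95 = -3 - 95 = -98)
k(T) = -98 - T
1/(k((-2 + 0)*(-1)) + F) = 1/((-98 - (-2 + 0)*(-1)) - 390) = 1/((-98 - (-2)*(-1)) - 390) = 1/((-98 - 1*2) - 390) = 1/((-98 - 2) - 390) = 1/(-100 - 390) = 1/(-490) = -1/490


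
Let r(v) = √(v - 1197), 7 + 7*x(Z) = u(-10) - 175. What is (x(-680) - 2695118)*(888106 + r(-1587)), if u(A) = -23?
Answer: -16755035327286/7 - 75464124*I*√174/7 ≈ -2.3936e+12 - 1.4221e+8*I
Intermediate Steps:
x(Z) = -205/7 (x(Z) = -1 + (-23 - 175)/7 = -1 + (⅐)*(-198) = -1 - 198/7 = -205/7)
r(v) = √(-1197 + v)
(x(-680) - 2695118)*(888106 + r(-1587)) = (-205/7 - 2695118)*(888106 + √(-1197 - 1587)) = -18866031*(888106 + √(-2784))/7 = -18866031*(888106 + 4*I*√174)/7 = -16755035327286/7 - 75464124*I*√174/7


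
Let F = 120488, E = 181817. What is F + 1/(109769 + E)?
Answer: 35132613969/291586 ≈ 1.2049e+5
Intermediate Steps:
F + 1/(109769 + E) = 120488 + 1/(109769 + 181817) = 120488 + 1/291586 = 35132613969/291586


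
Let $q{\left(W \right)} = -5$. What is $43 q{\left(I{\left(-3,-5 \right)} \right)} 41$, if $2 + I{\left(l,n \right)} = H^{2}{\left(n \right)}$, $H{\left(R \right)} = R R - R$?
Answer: $-8815$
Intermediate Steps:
$H{\left(R \right)} = R^{2} - R$
$I{\left(l,n \right)} = -2 + n^{2} \left(-1 + n\right)^{2}$ ($I{\left(l,n \right)} = -2 + \left(n \left(-1 + n\right)\right)^{2} = -2 + n^{2} \left(-1 + n\right)^{2}$)
$43 q{\left(I{\left(-3,-5 \right)} \right)} 41 = 43 \left(-5\right) 41 = \left(-215\right) 41 = -8815$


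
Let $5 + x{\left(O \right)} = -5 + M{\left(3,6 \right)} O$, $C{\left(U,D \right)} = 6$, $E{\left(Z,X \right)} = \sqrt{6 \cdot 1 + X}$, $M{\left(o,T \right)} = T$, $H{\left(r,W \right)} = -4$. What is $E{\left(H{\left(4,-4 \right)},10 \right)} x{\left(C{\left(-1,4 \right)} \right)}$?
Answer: $104$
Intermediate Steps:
$E{\left(Z,X \right)} = \sqrt{6 + X}$
$x{\left(O \right)} = -10 + 6 O$ ($x{\left(O \right)} = -5 + \left(-5 + 6 O\right) = -10 + 6 O$)
$E{\left(H{\left(4,-4 \right)},10 \right)} x{\left(C{\left(-1,4 \right)} \right)} = \sqrt{6 + 10} \left(-10 + 6 \cdot 6\right) = \sqrt{16} \left(-10 + 36\right) = 4 \cdot 26 = 104$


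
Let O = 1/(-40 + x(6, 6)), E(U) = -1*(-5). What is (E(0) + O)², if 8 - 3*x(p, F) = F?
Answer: 344569/13924 ≈ 24.746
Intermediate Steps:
x(p, F) = 8/3 - F/3
E(U) = 5
O = -3/118 (O = 1/(-40 + (8/3 - ⅓*6)) = 1/(-40 + (8/3 - 2)) = 1/(-40 + ⅔) = 1/(-118/3) = -3/118 ≈ -0.025424)
(E(0) + O)² = (5 - 3/118)² = (587/118)² = 344569/13924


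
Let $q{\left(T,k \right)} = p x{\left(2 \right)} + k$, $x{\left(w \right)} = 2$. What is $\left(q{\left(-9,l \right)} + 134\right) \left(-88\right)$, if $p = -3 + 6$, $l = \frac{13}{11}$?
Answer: $-12424$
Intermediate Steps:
$l = \frac{13}{11}$ ($l = 13 \cdot \frac{1}{11} = \frac{13}{11} \approx 1.1818$)
$p = 3$
$q{\left(T,k \right)} = 6 + k$ ($q{\left(T,k \right)} = 3 \cdot 2 + k = 6 + k$)
$\left(q{\left(-9,l \right)} + 134\right) \left(-88\right) = \left(\left(6 + \frac{13}{11}\right) + 134\right) \left(-88\right) = \left(\frac{79}{11} + 134\right) \left(-88\right) = \frac{1553}{11} \left(-88\right) = -12424$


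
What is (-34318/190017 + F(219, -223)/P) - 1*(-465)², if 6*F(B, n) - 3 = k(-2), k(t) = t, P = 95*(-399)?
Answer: -346084949278241/1600576530 ≈ -2.1623e+5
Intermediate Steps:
P = -37905
F(B, n) = ⅙ (F(B, n) = ½ + (⅙)*(-2) = ½ - ⅓ = ⅙)
(-34318/190017 + F(219, -223)/P) - 1*(-465)² = (-34318/190017 + (⅙)/(-37905)) - 1*(-465)² = (-34318*1/190017 + (⅙)*(-1/37905)) - 1*216225 = (-34318/190017 - 1/227430) - 216225 = -289078991/1600576530 - 216225 = -346084949278241/1600576530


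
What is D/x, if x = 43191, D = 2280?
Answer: 760/14397 ≈ 0.052789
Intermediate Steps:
D/x = 2280/43191 = 2280*(1/43191) = 760/14397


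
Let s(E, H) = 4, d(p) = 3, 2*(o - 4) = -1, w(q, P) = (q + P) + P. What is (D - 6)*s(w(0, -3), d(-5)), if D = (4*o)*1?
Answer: 32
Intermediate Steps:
w(q, P) = q + 2*P (w(q, P) = (P + q) + P = q + 2*P)
o = 7/2 (o = 4 + (½)*(-1) = 4 - ½ = 7/2 ≈ 3.5000)
D = 14 (D = (4*(7/2))*1 = 14*1 = 14)
(D - 6)*s(w(0, -3), d(-5)) = (14 - 6)*4 = 8*4 = 32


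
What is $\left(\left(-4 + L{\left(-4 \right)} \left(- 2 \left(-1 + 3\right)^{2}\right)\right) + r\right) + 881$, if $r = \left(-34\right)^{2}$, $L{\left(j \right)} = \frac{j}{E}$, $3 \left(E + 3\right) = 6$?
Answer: $2001$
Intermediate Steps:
$E = -1$ ($E = -3 + \frac{1}{3} \cdot 6 = -3 + 2 = -1$)
$L{\left(j \right)} = - j$ ($L{\left(j \right)} = \frac{j}{-1} = j \left(-1\right) = - j$)
$r = 1156$
$\left(\left(-4 + L{\left(-4 \right)} \left(- 2 \left(-1 + 3\right)^{2}\right)\right) + r\right) + 881 = \left(\left(-4 + \left(-1\right) \left(-4\right) \left(- 2 \left(-1 + 3\right)^{2}\right)\right) + 1156\right) + 881 = \left(\left(-4 + 4 \left(- 2 \cdot 2^{2}\right)\right) + 1156\right) + 881 = \left(\left(-4 + 4 \left(\left(-2\right) 4\right)\right) + 1156\right) + 881 = \left(\left(-4 + 4 \left(-8\right)\right) + 1156\right) + 881 = \left(\left(-4 - 32\right) + 1156\right) + 881 = \left(-36 + 1156\right) + 881 = 1120 + 881 = 2001$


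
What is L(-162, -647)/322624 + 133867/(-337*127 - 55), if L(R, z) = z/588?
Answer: -1813927674803/580680613632 ≈ -3.1238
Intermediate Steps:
L(R, z) = z/588 (L(R, z) = z*(1/588) = z/588)
L(-162, -647)/322624 + 133867/(-337*127 - 55) = ((1/588)*(-647))/322624 + 133867/(-337*127 - 55) = -647/588*1/322624 + 133867/(-42799 - 55) = -647/189702912 + 133867/(-42854) = -647/189702912 + 133867*(-1/42854) = -647/189702912 - 133867/42854 = -1813927674803/580680613632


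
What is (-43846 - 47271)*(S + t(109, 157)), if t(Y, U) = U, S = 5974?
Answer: -558638327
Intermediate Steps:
(-43846 - 47271)*(S + t(109, 157)) = (-43846 - 47271)*(5974 + 157) = -91117*6131 = -558638327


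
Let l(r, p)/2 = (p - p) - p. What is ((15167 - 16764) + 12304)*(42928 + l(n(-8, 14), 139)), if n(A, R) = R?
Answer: 456653550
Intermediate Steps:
l(r, p) = -2*p (l(r, p) = 2*((p - p) - p) = 2*(0 - p) = 2*(-p) = -2*p)
((15167 - 16764) + 12304)*(42928 + l(n(-8, 14), 139)) = ((15167 - 16764) + 12304)*(42928 - 2*139) = (-1597 + 12304)*(42928 - 278) = 10707*42650 = 456653550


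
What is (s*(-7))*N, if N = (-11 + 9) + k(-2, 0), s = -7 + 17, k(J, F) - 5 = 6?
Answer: -630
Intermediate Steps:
k(J, F) = 11 (k(J, F) = 5 + 6 = 11)
s = 10
N = 9 (N = (-11 + 9) + 11 = -2 + 11 = 9)
(s*(-7))*N = (10*(-7))*9 = -70*9 = -630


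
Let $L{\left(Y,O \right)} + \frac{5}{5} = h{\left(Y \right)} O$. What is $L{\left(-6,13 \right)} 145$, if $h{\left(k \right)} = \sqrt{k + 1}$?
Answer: $-145 + 1885 i \sqrt{5} \approx -145.0 + 4215.0 i$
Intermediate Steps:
$h{\left(k \right)} = \sqrt{1 + k}$
$L{\left(Y,O \right)} = -1 + O \sqrt{1 + Y}$ ($L{\left(Y,O \right)} = -1 + \sqrt{1 + Y} O = -1 + O \sqrt{1 + Y}$)
$L{\left(-6,13 \right)} 145 = \left(-1 + 13 \sqrt{1 - 6}\right) 145 = \left(-1 + 13 \sqrt{-5}\right) 145 = \left(-1 + 13 i \sqrt{5}\right) 145 = -145 + 1885 i \sqrt{5}$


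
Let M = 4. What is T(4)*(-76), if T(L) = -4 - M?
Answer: 608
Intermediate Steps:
T(L) = -8 (T(L) = -4 - 1*4 = -4 - 4 = -8)
T(4)*(-76) = -8*(-76) = 608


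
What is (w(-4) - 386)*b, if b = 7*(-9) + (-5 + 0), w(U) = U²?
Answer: 25160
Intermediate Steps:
b = -68 (b = -63 - 5 = -68)
(w(-4) - 386)*b = ((-4)² - 386)*(-68) = (16 - 386)*(-68) = -370*(-68) = 25160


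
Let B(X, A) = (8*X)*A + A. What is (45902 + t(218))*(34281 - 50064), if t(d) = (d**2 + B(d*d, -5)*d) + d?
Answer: 6539160886458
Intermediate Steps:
B(X, A) = A + 8*A*X (B(X, A) = 8*A*X + A = A + 8*A*X)
t(d) = d + d**2 + d*(-5 - 40*d**2) (t(d) = (d**2 + (-5*(1 + 8*(d*d)))*d) + d = (d**2 + (-5*(1 + 8*d**2))*d) + d = (d**2 + (-5 - 40*d**2)*d) + d = (d**2 + d*(-5 - 40*d**2)) + d = d + d**2 + d*(-5 - 40*d**2))
(45902 + t(218))*(34281 - 50064) = (45902 + 218*(-4 + 218 - 40*218**2))*(34281 - 50064) = (45902 + 218*(-4 + 218 - 40*47524))*(-15783) = (45902 + 218*(-4 + 218 - 1900960))*(-15783) = (45902 + 218*(-1900746))*(-15783) = (45902 - 414362628)*(-15783) = -414316726*(-15783) = 6539160886458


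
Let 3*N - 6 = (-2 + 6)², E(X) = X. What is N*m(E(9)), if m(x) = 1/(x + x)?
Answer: 11/27 ≈ 0.40741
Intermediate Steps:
N = 22/3 (N = 2 + (-2 + 6)²/3 = 2 + (⅓)*4² = 2 + (⅓)*16 = 2 + 16/3 = 22/3 ≈ 7.3333)
m(x) = 1/(2*x)
N*m(E(9)) = 22*((½)/9)/3 = 22*((½)*(⅑))/3 = (22/3)*(1/18) = 11/27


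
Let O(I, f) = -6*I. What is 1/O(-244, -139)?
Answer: 1/1464 ≈ 0.00068306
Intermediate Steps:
1/O(-244, -139) = 1/(-6*(-244)) = 1/1464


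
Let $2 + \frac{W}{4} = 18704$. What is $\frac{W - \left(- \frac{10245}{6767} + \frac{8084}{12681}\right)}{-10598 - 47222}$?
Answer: $- \frac{6419523770633}{4961668747140} \approx -1.2938$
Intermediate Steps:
$W = 74808$ ($W = -8 + 4 \cdot 18704 = -8 + 74816 = 74808$)
$\frac{W - \left(- \frac{10245}{6767} + \frac{8084}{12681}\right)}{-10598 - 47222} = \frac{74808 - \left(- \frac{10245}{6767} + \frac{8084}{12681}\right)}{-10598 - 47222} = \frac{74808 - - \frac{75212417}{85812327}}{-57820} = \left(74808 + \left(- \frac{8084}{12681} + \frac{10245}{6767}\right)\right) \left(- \frac{1}{57820}\right) = \left(74808 + \frac{75212417}{85812327}\right) \left(- \frac{1}{57820}\right) = \frac{6419523770633}{85812327} \left(- \frac{1}{57820}\right) = - \frac{6419523770633}{4961668747140}$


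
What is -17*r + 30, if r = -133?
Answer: 2291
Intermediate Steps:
-17*r + 30 = -17*(-133) + 30 = 2261 + 30 = 2291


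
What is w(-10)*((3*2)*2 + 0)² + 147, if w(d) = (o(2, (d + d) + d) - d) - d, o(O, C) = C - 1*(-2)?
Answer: -1005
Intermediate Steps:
o(O, C) = 2 + C (o(O, C) = C + 2 = 2 + C)
w(d) = 2 + d (w(d) = ((2 + ((d + d) + d)) - d) - d = ((2 + (2*d + d)) - d) - d = ((2 + 3*d) - d) - d = (2 + 2*d) - d = 2 + d)
w(-10)*((3*2)*2 + 0)² + 147 = (2 - 10)*((3*2)*2 + 0)² + 147 = -8*(6*2 + 0)² + 147 = -8*(12 + 0)² + 147 = -8*12² + 147 = -8*144 + 147 = -1152 + 147 = -1005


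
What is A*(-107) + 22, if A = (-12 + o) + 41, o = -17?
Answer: -1262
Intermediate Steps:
A = 12 (A = (-12 - 17) + 41 = -29 + 41 = 12)
A*(-107) + 22 = 12*(-107) + 22 = -1284 + 22 = -1262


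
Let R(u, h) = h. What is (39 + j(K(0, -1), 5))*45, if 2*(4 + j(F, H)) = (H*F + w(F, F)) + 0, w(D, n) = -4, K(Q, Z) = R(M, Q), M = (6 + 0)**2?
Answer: 1485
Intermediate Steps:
M = 36 (M = 6**2 = 36)
K(Q, Z) = Q
j(F, H) = -6 + F*H/2 (j(F, H) = -4 + ((H*F - 4) + 0)/2 = -4 + ((F*H - 4) + 0)/2 = -4 + ((-4 + F*H) + 0)/2 = -4 + (-4 + F*H)/2 = -4 + (-2 + F*H/2) = -6 + F*H/2)
(39 + j(K(0, -1), 5))*45 = (39 + (-6 + (1/2)*0*5))*45 = (39 + (-6 + 0))*45 = (39 - 6)*45 = 33*45 = 1485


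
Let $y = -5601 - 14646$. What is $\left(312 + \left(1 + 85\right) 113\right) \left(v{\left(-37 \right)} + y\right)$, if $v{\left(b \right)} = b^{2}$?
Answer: $-189346340$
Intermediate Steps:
$y = -20247$
$\left(312 + \left(1 + 85\right) 113\right) \left(v{\left(-37 \right)} + y\right) = \left(312 + \left(1 + 85\right) 113\right) \left(\left(-37\right)^{2} - 20247\right) = \left(312 + 86 \cdot 113\right) \left(1369 - 20247\right) = \left(312 + 9718\right) \left(-18878\right) = 10030 \left(-18878\right) = -189346340$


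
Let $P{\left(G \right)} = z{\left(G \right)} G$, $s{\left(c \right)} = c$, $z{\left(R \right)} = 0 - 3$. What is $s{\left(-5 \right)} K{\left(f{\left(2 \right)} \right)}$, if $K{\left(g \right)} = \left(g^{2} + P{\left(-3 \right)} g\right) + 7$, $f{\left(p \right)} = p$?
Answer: $-145$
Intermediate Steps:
$z{\left(R \right)} = -3$
$P{\left(G \right)} = - 3 G$
$K{\left(g \right)} = 7 + g^{2} + 9 g$ ($K{\left(g \right)} = \left(g^{2} + \left(-3\right) \left(-3\right) g\right) + 7 = \left(g^{2} + 9 g\right) + 7 = 7 + g^{2} + 9 g$)
$s{\left(-5 \right)} K{\left(f{\left(2 \right)} \right)} = - 5 \left(7 + 2^{2} + 9 \cdot 2\right) = - 5 \left(7 + 4 + 18\right) = \left(-5\right) 29 = -145$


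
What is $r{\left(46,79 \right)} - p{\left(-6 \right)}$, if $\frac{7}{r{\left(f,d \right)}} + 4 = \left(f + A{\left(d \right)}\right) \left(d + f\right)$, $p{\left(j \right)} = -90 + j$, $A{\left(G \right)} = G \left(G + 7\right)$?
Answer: $\frac{82079623}{854996} \approx 96.0$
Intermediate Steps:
$A{\left(G \right)} = G \left(7 + G\right)$
$r{\left(f,d \right)} = \frac{7}{-4 + \left(d + f\right) \left(f + d \left(7 + d\right)\right)}$ ($r{\left(f,d \right)} = \frac{7}{-4 + \left(f + d \left(7 + d\right)\right) \left(d + f\right)} = \frac{7}{-4 + \left(d + f\right) \left(f + d \left(7 + d\right)\right)}$)
$r{\left(46,79 \right)} - p{\left(-6 \right)} = \frac{7}{-4 + 46^{2} + 79 \cdot 46 + 79^{2} \left(7 + 79\right) + 79 \cdot 46 \left(7 + 79\right)} - \left(-90 - 6\right) = \frac{7}{-4 + 2116 + 3634 + 6241 \cdot 86 + 79 \cdot 46 \cdot 86} - -96 = \frac{7}{-4 + 2116 + 3634 + 536726 + 312524} + 96 = \frac{7}{854996} + 96 = \frac{82079623}{854996}$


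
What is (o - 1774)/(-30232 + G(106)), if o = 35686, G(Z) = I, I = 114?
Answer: -16956/15059 ≈ -1.1260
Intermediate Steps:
G(Z) = 114
(o - 1774)/(-30232 + G(106)) = (35686 - 1774)/(-30232 + 114) = 33912/(-30118) = 33912*(-1/30118) = -16956/15059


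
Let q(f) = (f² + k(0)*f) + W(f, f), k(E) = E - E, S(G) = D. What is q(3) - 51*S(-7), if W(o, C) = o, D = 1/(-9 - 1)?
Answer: 171/10 ≈ 17.100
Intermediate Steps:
D = -⅒ (D = 1/(-10) = -⅒ ≈ -0.10000)
S(G) = -⅒
k(E) = 0
q(f) = f + f² (q(f) = (f² + 0*f) + f = (f² + 0) + f = f² + f = f + f²)
q(3) - 51*S(-7) = 3*(1 + 3) - 51*(-⅒) = 3*4 + 51/10 = 12 + 51/10 = 171/10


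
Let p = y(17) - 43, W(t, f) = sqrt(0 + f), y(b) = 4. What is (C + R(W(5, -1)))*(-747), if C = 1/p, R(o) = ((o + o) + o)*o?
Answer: 29382/13 ≈ 2260.2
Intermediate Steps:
W(t, f) = sqrt(f)
p = -39 (p = 4 - 43 = -39)
R(o) = 3*o**2 (R(o) = (2*o + o)*o = (3*o)*o = 3*o**2)
C = -1/39 (C = 1/(-39) = -1/39 ≈ -0.025641)
(C + R(W(5, -1)))*(-747) = (-1/39 + 3*(sqrt(-1))**2)*(-747) = (-1/39 + 3*I**2)*(-747) = (-1/39 + 3*(-1))*(-747) = (-1/39 - 3)*(-747) = -118/39*(-747) = 29382/13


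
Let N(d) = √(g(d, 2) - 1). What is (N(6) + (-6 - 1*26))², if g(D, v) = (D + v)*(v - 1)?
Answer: (32 - √7)² ≈ 861.67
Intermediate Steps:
g(D, v) = (-1 + v)*(D + v) (g(D, v) = (D + v)*(-1 + v) = (-1 + v)*(D + v))
N(d) = √(1 + d) (N(d) = √((2² - d - 1*2 + d*2) - 1) = √((4 - d - 2 + 2*d) - 1) = √((2 + d) - 1) = √(1 + d))
(N(6) + (-6 - 1*26))² = (√(1 + 6) + (-6 - 1*26))² = (√7 + (-6 - 26))² = (√7 - 32)² = (-32 + √7)²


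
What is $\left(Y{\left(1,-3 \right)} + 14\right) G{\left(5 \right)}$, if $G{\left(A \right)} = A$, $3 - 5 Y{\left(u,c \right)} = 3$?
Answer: $70$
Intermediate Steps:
$Y{\left(u,c \right)} = 0$ ($Y{\left(u,c \right)} = \frac{3}{5} - \frac{3}{5} = 0$)
$\left(Y{\left(1,-3 \right)} + 14\right) G{\left(5 \right)} = \left(0 + 14\right) 5 = 14 \cdot 5 = 70$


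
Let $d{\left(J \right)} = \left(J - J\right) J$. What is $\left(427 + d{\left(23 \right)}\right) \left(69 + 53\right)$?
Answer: $52094$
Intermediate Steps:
$d{\left(J \right)} = 0$ ($d{\left(J \right)} = 0 J = 0$)
$\left(427 + d{\left(23 \right)}\right) \left(69 + 53\right) = \left(427 + 0\right) \left(69 + 53\right) = 427 \cdot 122 = 52094$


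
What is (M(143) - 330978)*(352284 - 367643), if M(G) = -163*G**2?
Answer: 56277910235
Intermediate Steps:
(M(143) - 330978)*(352284 - 367643) = (-163*143**2 - 330978)*(352284 - 367643) = (-163*20449 - 330978)*(-15359) = (-3333187 - 330978)*(-15359) = -3664165*(-15359) = 56277910235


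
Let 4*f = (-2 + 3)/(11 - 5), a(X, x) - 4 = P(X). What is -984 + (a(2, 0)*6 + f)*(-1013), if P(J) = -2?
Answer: -316373/24 ≈ -13182.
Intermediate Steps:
a(X, x) = 2 (a(X, x) = 4 - 2 = 2)
f = 1/24 (f = ((-2 + 3)/(11 - 5))/4 = (1/6)/4 = (1*(⅙))/4 = (¼)*(⅙) = 1/24 ≈ 0.041667)
-984 + (a(2, 0)*6 + f)*(-1013) = -984 + (2*6 + 1/24)*(-1013) = -984 + (12 + 1/24)*(-1013) = -984 + (289/24)*(-1013) = -984 - 292757/24 = -316373/24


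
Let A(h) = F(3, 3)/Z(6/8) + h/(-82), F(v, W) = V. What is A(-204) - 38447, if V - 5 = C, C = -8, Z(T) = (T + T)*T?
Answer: -4729003/123 ≈ -38447.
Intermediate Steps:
Z(T) = 2*T**2 (Z(T) = (2*T)*T = 2*T**2)
V = -3 (V = 5 - 8 = -3)
F(v, W) = -3
A(h) = -8/3 - h/82 (A(h) = -3/(2*(6/8)**2) + h/(-82) = -3/(2*(6*(1/8))**2) + h*(-1/82) = -3/(2*(3/4)**2) - h/82 = -3/(2*(9/16)) - h/82 = -3/9/8 - h/82 = -3*8/9 - h/82 = -8/3 - h/82)
A(-204) - 38447 = (-8/3 - 1/82*(-204)) - 38447 = (-8/3 + 102/41) - 38447 = -22/123 - 38447 = -4729003/123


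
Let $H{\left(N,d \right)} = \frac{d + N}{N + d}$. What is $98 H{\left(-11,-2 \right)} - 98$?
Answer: $0$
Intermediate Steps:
$H{\left(N,d \right)} = 1$ ($H{\left(N,d \right)} = \frac{N + d}{N + d} = 1$)
$98 H{\left(-11,-2 \right)} - 98 = 98 \cdot 1 - 98 = 98 - 98 = 0$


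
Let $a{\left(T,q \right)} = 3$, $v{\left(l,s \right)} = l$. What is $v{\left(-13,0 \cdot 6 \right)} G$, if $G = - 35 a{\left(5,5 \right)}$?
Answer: $1365$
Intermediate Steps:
$G = -105$ ($G = \left(-35\right) 3 = -105$)
$v{\left(-13,0 \cdot 6 \right)} G = \left(-13\right) \left(-105\right) = 1365$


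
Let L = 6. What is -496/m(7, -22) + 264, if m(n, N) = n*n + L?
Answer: 14024/55 ≈ 254.98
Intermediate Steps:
m(n, N) = 6 + n² (m(n, N) = n*n + 6 = n² + 6 = 6 + n²)
-496/m(7, -22) + 264 = -496/(6 + 7²) + 264 = -496/(6 + 49) + 264 = -496/55 + 264 = 14024/55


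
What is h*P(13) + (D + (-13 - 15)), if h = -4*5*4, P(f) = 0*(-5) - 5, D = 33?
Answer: 405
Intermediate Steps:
P(f) = -5 (P(f) = 0 - 5 = -5)
h = -80 (h = -20*4 = -80)
h*P(13) + (D + (-13 - 15)) = -80*(-5) + (33 + (-13 - 15)) = 400 + (33 - 28) = 400 + 5 = 405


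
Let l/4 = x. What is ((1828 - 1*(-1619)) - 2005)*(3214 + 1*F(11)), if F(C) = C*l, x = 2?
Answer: 4761484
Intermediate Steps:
l = 8 (l = 4*2 = 8)
F(C) = 8*C (F(C) = C*8 = 8*C)
((1828 - 1*(-1619)) - 2005)*(3214 + 1*F(11)) = ((1828 - 1*(-1619)) - 2005)*(3214 + 1*(8*11)) = ((1828 + 1619) - 2005)*(3214 + 1*88) = (3447 - 2005)*(3214 + 88) = 1442*3302 = 4761484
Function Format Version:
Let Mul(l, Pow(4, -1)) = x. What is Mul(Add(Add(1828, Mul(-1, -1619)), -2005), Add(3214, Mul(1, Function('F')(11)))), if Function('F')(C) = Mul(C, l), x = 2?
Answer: 4761484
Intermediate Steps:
l = 8 (l = Mul(4, 2) = 8)
Function('F')(C) = Mul(8, C) (Function('F')(C) = Mul(C, 8) = Mul(8, C))
Mul(Add(Add(1828, Mul(-1, -1619)), -2005), Add(3214, Mul(1, Function('F')(11)))) = Mul(Add(Add(1828, Mul(-1, -1619)), -2005), Add(3214, Mul(1, Mul(8, 11)))) = Mul(Add(Add(1828, 1619), -2005), Add(3214, Mul(1, 88))) = Mul(Add(3447, -2005), Add(3214, 88)) = Mul(1442, 3302) = 4761484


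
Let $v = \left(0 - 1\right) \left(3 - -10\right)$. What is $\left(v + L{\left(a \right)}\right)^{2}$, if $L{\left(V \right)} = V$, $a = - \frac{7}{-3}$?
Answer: $\frac{1024}{9} \approx 113.78$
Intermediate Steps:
$a = \frac{7}{3}$ ($a = \left(-7\right) \left(- \frac{1}{3}\right) = \frac{7}{3} \approx 2.3333$)
$v = -13$ ($v = - (3 + 10) = \left(-1\right) 13 = -13$)
$\left(v + L{\left(a \right)}\right)^{2} = \left(-13 + \frac{7}{3}\right)^{2} = \left(- \frac{32}{3}\right)^{2} = \frac{1024}{9}$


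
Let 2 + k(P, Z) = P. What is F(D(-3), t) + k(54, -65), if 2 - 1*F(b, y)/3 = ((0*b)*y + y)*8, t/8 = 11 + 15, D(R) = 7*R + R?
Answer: -4934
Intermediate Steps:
k(P, Z) = -2 + P
D(R) = 8*R
t = 208 (t = 8*(11 + 15) = 8*26 = 208)
F(b, y) = 6 - 24*y (F(b, y) = 6 - 3*((0*b)*y + y)*8 = 6 - 3*(0*y + y)*8 = 6 - 3*(0 + y)*8 = 6 - 3*y*8 = 6 - 24*y)
F(D(-3), t) + k(54, -65) = (6 - 24*208) + (-2 + 54) = (6 - 4992) + 52 = -4986 + 52 = -4934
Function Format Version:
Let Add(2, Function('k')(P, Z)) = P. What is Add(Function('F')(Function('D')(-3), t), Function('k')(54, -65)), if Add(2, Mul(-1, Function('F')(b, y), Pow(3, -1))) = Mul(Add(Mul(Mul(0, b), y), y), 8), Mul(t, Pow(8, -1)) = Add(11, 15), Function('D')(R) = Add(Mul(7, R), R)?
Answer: -4934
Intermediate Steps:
Function('k')(P, Z) = Add(-2, P)
Function('D')(R) = Mul(8, R)
t = 208 (t = Mul(8, Add(11, 15)) = Mul(8, 26) = 208)
Function('F')(b, y) = Add(6, Mul(-24, y)) (Function('F')(b, y) = Add(6, Mul(-3, Mul(Add(Mul(Mul(0, b), y), y), 8))) = Add(6, Mul(-3, Mul(Add(Mul(0, y), y), 8))) = Add(6, Mul(-3, Mul(Add(0, y), 8))) = Add(6, Mul(-3, Mul(y, 8))) = Add(6, Mul(-3, Mul(8, y))) = Add(6, Mul(-24, y)))
Add(Function('F')(Function('D')(-3), t), Function('k')(54, -65)) = Add(Add(6, Mul(-24, 208)), Add(-2, 54)) = Add(Add(6, -4992), 52) = Add(-4986, 52) = -4934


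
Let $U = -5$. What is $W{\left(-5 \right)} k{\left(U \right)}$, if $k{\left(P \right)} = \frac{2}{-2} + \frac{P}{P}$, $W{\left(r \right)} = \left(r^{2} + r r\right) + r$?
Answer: $0$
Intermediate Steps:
$W{\left(r \right)} = r + 2 r^{2}$ ($W{\left(r \right)} = \left(r^{2} + r^{2}\right) + r = 2 r^{2} + r = r + 2 r^{2}$)
$k{\left(P \right)} = 0$ ($k{\left(P \right)} = 2 \left(- \frac{1}{2}\right) + 1 = -1 + 1 = 0$)
$W{\left(-5 \right)} k{\left(U \right)} = - 5 \left(1 + 2 \left(-5\right)\right) 0 = - 5 \left(1 - 10\right) 0 = \left(-5\right) \left(-9\right) 0 = 45 \cdot 0 = 0$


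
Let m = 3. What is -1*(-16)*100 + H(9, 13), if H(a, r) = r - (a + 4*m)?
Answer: 1592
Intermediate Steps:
H(a, r) = -12 + r - a (H(a, r) = r - (a + 4*3) = r - (a + 12) = r - (12 + a) = r + (-12 - a) = -12 + r - a)
-1*(-16)*100 + H(9, 13) = -1*(-16)*100 + (-12 + 13 - 1*9) = 16*100 + (-12 + 13 - 9) = 1600 - 8 = 1592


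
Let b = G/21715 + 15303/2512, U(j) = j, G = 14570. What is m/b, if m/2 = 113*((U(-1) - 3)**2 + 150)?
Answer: 409285153856/73780897 ≈ 5547.3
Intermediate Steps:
b = 73780897/10909616 (b = 14570/21715 + 15303/2512 = 14570*(1/21715) + 15303*(1/2512) = 2914/4343 + 15303/2512 = 73780897/10909616 ≈ 6.7629)
m = 37516 (m = 2*(113*((-1 - 3)**2 + 150)) = 2*(113*((-4)**2 + 150)) = 2*(113*(16 + 150)) = 2*(113*166) = 2*18758 = 37516)
m/b = 37516/(73780897/10909616) = 37516*(10909616/73780897) = 409285153856/73780897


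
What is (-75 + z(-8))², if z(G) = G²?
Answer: 121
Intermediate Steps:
(-75 + z(-8))² = (-75 + (-8)²)² = (-75 + 64)² = (-11)² = 121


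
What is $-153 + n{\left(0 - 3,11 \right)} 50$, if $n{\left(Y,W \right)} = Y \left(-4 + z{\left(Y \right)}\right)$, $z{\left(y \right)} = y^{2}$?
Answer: $-903$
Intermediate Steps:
$n{\left(Y,W \right)} = Y \left(-4 + Y^{2}\right)$
$-153 + n{\left(0 - 3,11 \right)} 50 = -153 + \left(0 - 3\right) \left(-4 + \left(0 - 3\right)^{2}\right) 50 = -153 + - 3 \left(-4 + \left(-3\right)^{2}\right) 50 = -153 + - 3 \left(-4 + 9\right) 50 = -153 + \left(-3\right) 5 \cdot 50 = -153 - 750 = -903$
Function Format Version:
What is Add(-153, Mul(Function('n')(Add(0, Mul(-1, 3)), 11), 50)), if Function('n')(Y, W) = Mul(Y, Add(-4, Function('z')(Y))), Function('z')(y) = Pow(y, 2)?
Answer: -903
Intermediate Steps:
Function('n')(Y, W) = Mul(Y, Add(-4, Pow(Y, 2)))
Add(-153, Mul(Function('n')(Add(0, Mul(-1, 3)), 11), 50)) = Add(-153, Mul(Mul(Add(0, Mul(-1, 3)), Add(-4, Pow(Add(0, Mul(-1, 3)), 2))), 50)) = Add(-153, Mul(Mul(Add(0, -3), Add(-4, Pow(Add(0, -3), 2))), 50)) = Add(-153, Mul(Mul(-3, Add(-4, Pow(-3, 2))), 50)) = Add(-153, Mul(Mul(-3, Add(-4, 9)), 50)) = Add(-153, Mul(Mul(-3, 5), 50)) = Add(-153, Mul(-15, 50)) = Add(-153, -750) = -903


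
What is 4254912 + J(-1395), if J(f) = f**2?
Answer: 6200937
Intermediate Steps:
4254912 + J(-1395) = 4254912 + (-1395)**2 = 4254912 + 1946025 = 6200937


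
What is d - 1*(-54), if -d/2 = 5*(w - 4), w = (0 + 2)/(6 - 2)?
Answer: 89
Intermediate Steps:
w = ½ (w = 2/4 = 2*(¼) = ½ ≈ 0.50000)
d = 35 (d = -10*(½ - 4) = -10*(-7)/2 = -2*(-35/2) = 35)
d - 1*(-54) = 35 - 1*(-54) = 35 + 54 = 89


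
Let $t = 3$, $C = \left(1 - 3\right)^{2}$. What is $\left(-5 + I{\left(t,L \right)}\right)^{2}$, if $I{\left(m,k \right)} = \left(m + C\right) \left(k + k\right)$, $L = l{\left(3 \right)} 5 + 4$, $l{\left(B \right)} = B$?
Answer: $68121$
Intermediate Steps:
$C = 4$ ($C = \left(-2\right)^{2} = 4$)
$L = 19$ ($L = 3 \cdot 5 + 4 = 15 + 4 = 19$)
$I{\left(m,k \right)} = 2 k \left(4 + m\right)$ ($I{\left(m,k \right)} = \left(m + 4\right) \left(k + k\right) = \left(4 + m\right) 2 k = 2 k \left(4 + m\right)$)
$\left(-5 + I{\left(t,L \right)}\right)^{2} = \left(-5 + 2 \cdot 19 \left(4 + 3\right)\right)^{2} = \left(-5 + 2 \cdot 19 \cdot 7\right)^{2} = \left(-5 + 266\right)^{2} = 261^{2} = 68121$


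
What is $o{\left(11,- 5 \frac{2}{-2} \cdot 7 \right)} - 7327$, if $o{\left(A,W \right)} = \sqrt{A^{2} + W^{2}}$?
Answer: $-7327 + \sqrt{1346} \approx -7290.3$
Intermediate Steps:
$o{\left(11,- 5 \frac{2}{-2} \cdot 7 \right)} - 7327 = \sqrt{11^{2} + \left(- 5 \frac{2}{-2} \cdot 7\right)^{2}} - 7327 = \sqrt{121 + \left(- 5 \cdot 2 \left(- \frac{1}{2}\right) 7\right)^{2}} - 7327 = \sqrt{121 + \left(\left(-5\right) \left(-1\right) 7\right)^{2}} - 7327 = \sqrt{121 + \left(5 \cdot 7\right)^{2}} - 7327 = \sqrt{121 + 35^{2}} - 7327 = \sqrt{121 + 1225} - 7327 = \sqrt{1346} - 7327 = -7327 + \sqrt{1346}$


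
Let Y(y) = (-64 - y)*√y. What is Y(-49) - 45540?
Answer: -45540 - 105*I ≈ -45540.0 - 105.0*I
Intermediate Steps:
Y(y) = √y*(-64 - y)
Y(-49) - 45540 = √(-49)*(-64 - 1*(-49)) - 45540 = (7*I)*(-64 + 49) - 45540 = (7*I)*(-15) - 45540 = -105*I - 45540 = -45540 - 105*I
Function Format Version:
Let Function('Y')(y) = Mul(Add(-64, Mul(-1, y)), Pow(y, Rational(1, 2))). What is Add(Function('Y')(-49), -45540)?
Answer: Add(-45540, Mul(-105, I)) ≈ Add(-45540., Mul(-105.00, I))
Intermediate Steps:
Function('Y')(y) = Mul(Pow(y, Rational(1, 2)), Add(-64, Mul(-1, y)))
Add(Function('Y')(-49), -45540) = Add(Mul(Pow(-49, Rational(1, 2)), Add(-64, Mul(-1, -49))), -45540) = Add(Mul(Mul(7, I), Add(-64, 49)), -45540) = Add(Mul(Mul(7, I), -15), -45540) = Add(Mul(-105, I), -45540) = Add(-45540, Mul(-105, I))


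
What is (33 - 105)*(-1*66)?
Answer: 4752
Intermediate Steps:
(33 - 105)*(-1*66) = -72*(-66) = 4752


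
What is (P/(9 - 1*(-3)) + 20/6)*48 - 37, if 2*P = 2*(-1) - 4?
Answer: 111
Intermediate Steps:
P = -3 (P = (2*(-1) - 4)/2 = (-2 - 4)/2 = (½)*(-6) = -3)
(P/(9 - 1*(-3)) + 20/6)*48 - 37 = (-3/(9 - 1*(-3)) + 20/6)*48 - 37 = (-3/(9 + 3) + 20*(⅙))*48 - 37 = (-3/12 + 10/3)*48 - 37 = (-3*1/12 + 10/3)*48 - 37 = (-¼ + 10/3)*48 - 37 = (37/12)*48 - 37 = 148 - 37 = 111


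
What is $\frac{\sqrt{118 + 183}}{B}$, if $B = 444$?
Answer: $\frac{\sqrt{301}}{444} \approx 0.039075$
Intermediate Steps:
$\frac{\sqrt{118 + 183}}{B} = \frac{\sqrt{118 + 183}}{444} = \sqrt{301} \cdot \frac{1}{444} = \frac{\sqrt{301}}{444}$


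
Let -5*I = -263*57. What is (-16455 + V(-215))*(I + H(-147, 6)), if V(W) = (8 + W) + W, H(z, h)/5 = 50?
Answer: -274099357/5 ≈ -5.4820e+7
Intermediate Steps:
H(z, h) = 250 (H(z, h) = 5*50 = 250)
I = 14991/5 (I = -(-263)*57/5 = -1/5*(-14991) = 14991/5 ≈ 2998.2)
V(W) = 8 + 2*W
(-16455 + V(-215))*(I + H(-147, 6)) = (-16455 + (8 + 2*(-215)))*(14991/5 + 250) = (-16455 + (8 - 430))*(16241/5) = (-16455 - 422)*(16241/5) = -16877*16241/5 = -274099357/5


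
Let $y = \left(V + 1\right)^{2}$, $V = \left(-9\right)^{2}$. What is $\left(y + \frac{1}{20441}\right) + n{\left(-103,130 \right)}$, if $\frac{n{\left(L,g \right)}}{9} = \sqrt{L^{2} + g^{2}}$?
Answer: $\frac{137445285}{20441} + 9 \sqrt{27509} \approx 8216.7$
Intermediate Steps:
$V = 81$
$y = 6724$ ($y = \left(81 + 1\right)^{2} = 82^{2} = 6724$)
$n{\left(L,g \right)} = 9 \sqrt{L^{2} + g^{2}}$
$\left(y + \frac{1}{20441}\right) + n{\left(-103,130 \right)} = \left(6724 + \frac{1}{20441}\right) + 9 \sqrt{\left(-103\right)^{2} + 130^{2}} = \left(6724 + \frac{1}{20441}\right) + 9 \sqrt{10609 + 16900} = \frac{137445285}{20441} + 9 \sqrt{27509}$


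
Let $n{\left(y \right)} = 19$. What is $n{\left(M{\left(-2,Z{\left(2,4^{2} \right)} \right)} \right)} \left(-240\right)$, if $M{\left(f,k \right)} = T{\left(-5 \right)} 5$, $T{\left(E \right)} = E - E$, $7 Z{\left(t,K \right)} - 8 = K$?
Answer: $-4560$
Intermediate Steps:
$Z{\left(t,K \right)} = \frac{8}{7} + \frac{K}{7}$
$T{\left(E \right)} = 0$
$M{\left(f,k \right)} = 0$ ($M{\left(f,k \right)} = 0 \cdot 5 = 0$)
$n{\left(M{\left(-2,Z{\left(2,4^{2} \right)} \right)} \right)} \left(-240\right) = 19 \left(-240\right) = -4560$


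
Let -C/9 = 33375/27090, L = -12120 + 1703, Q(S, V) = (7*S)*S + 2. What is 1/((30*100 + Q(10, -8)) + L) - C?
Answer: 44822023/4042430 ≈ 11.088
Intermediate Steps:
Q(S, V) = 2 + 7*S**2 (Q(S, V) = 7*S**2 + 2 = 2 + 7*S**2)
L = -10417
C = -6675/602 (C = -300375/27090 = -9*2225/1806 = -6675/602 ≈ -11.088)
1/((30*100 + Q(10, -8)) + L) - C = 1/((30*100 + (2 + 7*10**2)) - 10417) - 1*(-6675/602) = 1/((3000 + (2 + 7*100)) - 10417) + 6675/602 = 1/((3000 + (2 + 700)) - 10417) + 6675/602 = 1/((3000 + 702) - 10417) + 6675/602 = 1/(3702 - 10417) + 6675/602 = 1/(-6715) + 6675/602 = -1/6715 + 6675/602 = 44822023/4042430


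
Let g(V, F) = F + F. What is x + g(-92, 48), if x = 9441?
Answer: 9537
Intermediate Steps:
g(V, F) = 2*F
x + g(-92, 48) = 9441 + 2*48 = 9441 + 96 = 9537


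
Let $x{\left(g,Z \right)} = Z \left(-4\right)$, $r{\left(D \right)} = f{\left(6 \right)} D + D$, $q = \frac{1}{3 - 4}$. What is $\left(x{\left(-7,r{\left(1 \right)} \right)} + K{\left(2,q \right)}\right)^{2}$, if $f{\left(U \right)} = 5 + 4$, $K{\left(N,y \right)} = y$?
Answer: $1681$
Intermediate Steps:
$q = -1$ ($q = \frac{1}{-1} = -1$)
$f{\left(U \right)} = 9$
$r{\left(D \right)} = 10 D$ ($r{\left(D \right)} = 9 D + D = 10 D$)
$x{\left(g,Z \right)} = - 4 Z$
$\left(x{\left(-7,r{\left(1 \right)} \right)} + K{\left(2,q \right)}\right)^{2} = \left(- 4 \cdot 10 \cdot 1 - 1\right)^{2} = \left(\left(-4\right) 10 - 1\right)^{2} = \left(-40 - 1\right)^{2} = \left(-41\right)^{2} = 1681$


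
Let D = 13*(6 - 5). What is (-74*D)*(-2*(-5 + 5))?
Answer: 0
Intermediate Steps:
D = 13 (D = 13*1 = 13)
(-74*D)*(-2*(-5 + 5)) = (-74*13)*(-2*(-5 + 5)) = -(-1924)*0 = -962*0 = 0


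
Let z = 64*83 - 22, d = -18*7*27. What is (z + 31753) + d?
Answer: 33641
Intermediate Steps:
d = -3402 (d = -126*27 = -3402)
z = 5290 (z = 5312 - 22 = 5290)
(z + 31753) + d = (5290 + 31753) - 3402 = 37043 - 3402 = 33641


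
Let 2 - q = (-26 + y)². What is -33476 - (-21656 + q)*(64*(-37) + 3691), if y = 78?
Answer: 32192158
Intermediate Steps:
q = -2702 (q = 2 - (-26 + 78)² = 2 - 1*52² = 2 - 1*2704 = 2 - 2704 = -2702)
-33476 - (-21656 + q)*(64*(-37) + 3691) = -33476 - (-21656 - 2702)*(64*(-37) + 3691) = -33476 - (-24358)*(-2368 + 3691) = -33476 - (-24358)*1323 = -33476 - 1*(-32225634) = -33476 + 32225634 = 32192158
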